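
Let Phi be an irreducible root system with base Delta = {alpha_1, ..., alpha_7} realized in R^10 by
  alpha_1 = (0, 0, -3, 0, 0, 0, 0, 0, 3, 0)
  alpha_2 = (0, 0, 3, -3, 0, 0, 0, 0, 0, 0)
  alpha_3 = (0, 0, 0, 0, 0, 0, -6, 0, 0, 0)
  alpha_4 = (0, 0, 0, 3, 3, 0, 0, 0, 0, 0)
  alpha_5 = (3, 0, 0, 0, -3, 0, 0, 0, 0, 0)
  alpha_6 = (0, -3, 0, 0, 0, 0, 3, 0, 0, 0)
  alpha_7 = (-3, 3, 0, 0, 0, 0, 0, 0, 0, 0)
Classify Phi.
C_7

Compute the Cartan integers a_ij = 2(alpha_i, alpha_j)/(alpha_j, alpha_j); the resulting 7x7 Cartan matrix is
[[2, -1, 0, 0, 0, 0, 0], [-1, 2, 0, -1, 0, 0, 0], [0, 0, 2, 0, 0, -2, 0], [0, -1, 0, 2, -1, 0, 0], [0, 0, 0, -1, 2, 0, -1], [0, 0, -1, 0, 0, 2, -1], [0, 0, 0, 0, -1, -1, 2]].
The roots have two lengths (squared-length ratio 2:1); the short ones are alpha_{1,2,4,5,6,7}. The associated Dynkin diagram is a chain of 7 nodes with a double edge at one end; the terminal node there is the unique long simple root (C_7), so the type is C_7 (the algebra sp(14)).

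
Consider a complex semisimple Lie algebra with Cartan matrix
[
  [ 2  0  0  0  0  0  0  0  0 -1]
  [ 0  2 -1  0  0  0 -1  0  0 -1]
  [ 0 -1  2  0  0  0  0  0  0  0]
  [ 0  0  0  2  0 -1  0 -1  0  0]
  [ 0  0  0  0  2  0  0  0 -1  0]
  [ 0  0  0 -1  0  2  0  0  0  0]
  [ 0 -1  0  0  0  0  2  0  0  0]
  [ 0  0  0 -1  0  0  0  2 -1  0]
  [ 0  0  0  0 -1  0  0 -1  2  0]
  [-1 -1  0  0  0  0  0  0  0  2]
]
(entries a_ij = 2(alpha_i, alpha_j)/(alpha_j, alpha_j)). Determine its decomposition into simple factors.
A_5 + D_5

The diagram associated to this matrix has two connected components: the simple roots {alpha_4, alpha_5, alpha_6, alpha_8, alpha_9} form a chain of 5 nodes with single edges (A_5), and {alpha_1, alpha_2, alpha_3, alpha_7, alpha_10} form a chain of 3 nodes with a fork of two nodes at one end (D_5). A semisimple Lie algebra decomposes uniquely as the direct sum of simple ideals, one per connected component of its Dynkin diagram, so g ≅ A_5 ⊕ D_5 (dimension 35 + 45 = 80).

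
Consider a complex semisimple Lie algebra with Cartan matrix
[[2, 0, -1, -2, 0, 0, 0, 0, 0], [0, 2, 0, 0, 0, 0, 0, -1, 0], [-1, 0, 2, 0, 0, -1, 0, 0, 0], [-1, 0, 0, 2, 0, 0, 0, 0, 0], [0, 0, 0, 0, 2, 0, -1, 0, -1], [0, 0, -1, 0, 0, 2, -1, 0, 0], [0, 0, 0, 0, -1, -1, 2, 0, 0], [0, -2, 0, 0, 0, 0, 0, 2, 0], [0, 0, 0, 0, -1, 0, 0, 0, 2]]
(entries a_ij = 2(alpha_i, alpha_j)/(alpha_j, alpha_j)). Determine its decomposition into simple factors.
B_2 (so(5)) ⊕ B_7 (so(15))

The diagram associated to this matrix has two connected components: the simple roots {alpha_2, alpha_8} form a chain of 2 nodes with a double edge at one end; the terminal node there is the unique short simple root (B_2), and {alpha_1, alpha_3, alpha_4, alpha_5, alpha_6, alpha_7, alpha_9} form a chain of 7 nodes with a double edge at one end; the terminal node there is the unique short simple root (B_7). A semisimple Lie algebra decomposes uniquely as the direct sum of simple ideals, one per connected component of its Dynkin diagram, so g ≅ B_2 ⊕ B_7 (dimension 10 + 105 = 115).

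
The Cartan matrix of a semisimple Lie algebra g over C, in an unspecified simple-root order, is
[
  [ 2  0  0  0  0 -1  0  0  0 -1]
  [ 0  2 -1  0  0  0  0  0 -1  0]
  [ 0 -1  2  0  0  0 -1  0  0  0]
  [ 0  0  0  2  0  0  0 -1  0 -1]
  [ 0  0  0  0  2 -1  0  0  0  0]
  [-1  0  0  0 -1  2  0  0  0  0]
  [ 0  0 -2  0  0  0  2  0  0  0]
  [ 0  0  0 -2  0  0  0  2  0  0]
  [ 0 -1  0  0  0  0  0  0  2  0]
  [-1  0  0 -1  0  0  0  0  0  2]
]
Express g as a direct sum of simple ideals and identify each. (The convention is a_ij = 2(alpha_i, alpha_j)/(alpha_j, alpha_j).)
The diagram associated to this matrix has two connected components: the simple roots {alpha_2, alpha_3, alpha_7, alpha_9} form a chain of 4 nodes with a double edge at one end; the terminal node there is the unique long simple root (C_4), and {alpha_1, alpha_4, alpha_5, alpha_6, alpha_8, alpha_10} form a chain of 6 nodes with a double edge at one end; the terminal node there is the unique long simple root (C_6). A semisimple Lie algebra decomposes uniquely as the direct sum of simple ideals, one per connected component of its Dynkin diagram, so g ≅ C_4 ⊕ C_6 (dimension 36 + 78 = 114).

C4 + C6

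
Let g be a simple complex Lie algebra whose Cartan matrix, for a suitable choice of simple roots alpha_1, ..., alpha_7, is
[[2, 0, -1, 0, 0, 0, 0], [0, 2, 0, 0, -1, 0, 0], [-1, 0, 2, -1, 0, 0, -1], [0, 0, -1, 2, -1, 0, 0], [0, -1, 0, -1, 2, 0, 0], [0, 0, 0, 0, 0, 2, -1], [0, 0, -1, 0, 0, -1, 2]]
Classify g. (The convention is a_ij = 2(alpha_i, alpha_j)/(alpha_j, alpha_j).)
E7

The matrix has rank 7 with 2's on the diagonal. Reading the off-diagonal entries as Dynkin edges (a single edge where a_ij = a_ji = -1; a double or triple edge where a_ij * a_ji = 2 or 3), the diagram is a chain of 6 nodes with one extra node attached to the third node from one end (E_7). One simple-root ordering that puts it in standard form is (alpha_6, alpha_1, alpha_7, alpha_3, alpha_4, alpha_5, alpha_2). So the algebra is type E_7.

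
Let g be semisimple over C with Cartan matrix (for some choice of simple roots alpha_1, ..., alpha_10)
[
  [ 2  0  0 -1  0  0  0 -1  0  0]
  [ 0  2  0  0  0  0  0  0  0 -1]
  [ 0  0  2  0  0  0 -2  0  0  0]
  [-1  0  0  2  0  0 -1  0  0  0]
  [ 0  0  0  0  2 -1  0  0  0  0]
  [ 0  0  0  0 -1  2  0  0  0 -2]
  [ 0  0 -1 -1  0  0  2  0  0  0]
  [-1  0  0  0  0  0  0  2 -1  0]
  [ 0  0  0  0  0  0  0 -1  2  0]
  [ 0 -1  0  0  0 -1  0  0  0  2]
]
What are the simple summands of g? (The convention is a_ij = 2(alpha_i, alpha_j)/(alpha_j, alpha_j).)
type C_6 + type F_4

The diagram associated to this matrix has two connected components: the simple roots {alpha_1, alpha_3, alpha_4, alpha_7, alpha_8, alpha_9} form a chain of 6 nodes with a double edge at one end; the terminal node there is the unique long simple root (C_6), and {alpha_2, alpha_5, alpha_6, alpha_10} form a chain of 4 nodes with a double edge between the middle two (F_4). A semisimple Lie algebra decomposes uniquely as the direct sum of simple ideals, one per connected component of its Dynkin diagram, so g ≅ C_6 ⊕ F_4 (dimension 78 + 52 = 130).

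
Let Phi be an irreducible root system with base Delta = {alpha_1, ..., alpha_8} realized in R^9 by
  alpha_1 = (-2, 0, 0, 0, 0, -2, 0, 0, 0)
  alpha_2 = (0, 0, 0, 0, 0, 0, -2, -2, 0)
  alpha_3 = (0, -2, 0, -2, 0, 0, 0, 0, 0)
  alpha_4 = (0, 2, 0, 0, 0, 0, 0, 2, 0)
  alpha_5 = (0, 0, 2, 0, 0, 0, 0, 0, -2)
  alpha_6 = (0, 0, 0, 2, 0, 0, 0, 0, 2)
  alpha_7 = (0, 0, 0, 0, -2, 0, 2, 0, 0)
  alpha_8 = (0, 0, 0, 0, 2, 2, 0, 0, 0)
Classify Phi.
A_8

Compute the Cartan integers a_ij = 2(alpha_i, alpha_j)/(alpha_j, alpha_j); the resulting 8x8 Cartan matrix is
[[2, 0, 0, 0, 0, 0, 0, -1], [0, 2, 0, -1, 0, 0, -1, 0], [0, 0, 2, -1, 0, -1, 0, 0], [0, -1, -1, 2, 0, 0, 0, 0], [0, 0, 0, 0, 2, -1, 0, 0], [0, 0, -1, 0, -1, 2, 0, 0], [0, -1, 0, 0, 0, 0, 2, -1], [-1, 0, 0, 0, 0, 0, -1, 2]].
All simple roots have the same length, so the diagram is simply laced. The associated Dynkin diagram is a chain of 8 nodes with single edges (A_8), so the type is A_8 (the algebra sl(9)).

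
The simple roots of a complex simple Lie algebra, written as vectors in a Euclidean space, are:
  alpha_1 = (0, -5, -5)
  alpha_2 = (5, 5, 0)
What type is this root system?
Compute the Cartan integers a_ij = 2(alpha_i, alpha_j)/(alpha_j, alpha_j); the resulting 2x2 Cartan matrix is
[[2, -1], [-1, 2]].
All simple roots have the same length, so the diagram is simply laced. The associated Dynkin diagram is a chain of 2 nodes with single edges (A_2), so the type is A_2 (the algebra sl(3)).

type A_2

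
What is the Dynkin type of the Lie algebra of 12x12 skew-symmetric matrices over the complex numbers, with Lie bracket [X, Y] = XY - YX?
This is so(12) with 12 even, which has dimension 12(12-1)/2 = 66 and rank 12/2 = 6. In the classification of classical Lie algebras, the orthogonal algebra so(2n) in an even number of variables has type D_n; here n = 6, so the Dynkin diagram is a chain of 4 nodes with a fork of two nodes at one end (D_6). Hence the type is D_6.

D6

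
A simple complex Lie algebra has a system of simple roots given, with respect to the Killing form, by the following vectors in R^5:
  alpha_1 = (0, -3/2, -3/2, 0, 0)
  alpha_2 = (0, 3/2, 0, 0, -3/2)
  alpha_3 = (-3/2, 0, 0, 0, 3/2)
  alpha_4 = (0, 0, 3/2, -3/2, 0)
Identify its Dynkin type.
Compute the Cartan integers a_ij = 2(alpha_i, alpha_j)/(alpha_j, alpha_j); the resulting 4x4 Cartan matrix is
[[2, -1, 0, -1], [-1, 2, -1, 0], [0, -1, 2, 0], [-1, 0, 0, 2]].
All simple roots have the same length, so the diagram is simply laced. The associated Dynkin diagram is a chain of 4 nodes with single edges (A_4), so the type is A_4 (the algebra sl(5)).

A_4 (sl(5))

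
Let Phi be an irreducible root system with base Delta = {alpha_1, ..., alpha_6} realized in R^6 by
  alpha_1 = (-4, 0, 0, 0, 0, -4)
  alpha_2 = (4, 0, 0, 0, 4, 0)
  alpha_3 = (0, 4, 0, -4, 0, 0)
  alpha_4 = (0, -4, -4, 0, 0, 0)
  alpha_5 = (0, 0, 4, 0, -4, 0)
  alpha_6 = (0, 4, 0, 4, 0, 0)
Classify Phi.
type D_6

Compute the Cartan integers a_ij = 2(alpha_i, alpha_j)/(alpha_j, alpha_j); the resulting 6x6 Cartan matrix is
[[2, -1, 0, 0, 0, 0], [-1, 2, 0, 0, -1, 0], [0, 0, 2, -1, 0, 0], [0, 0, -1, 2, -1, -1], [0, -1, 0, -1, 2, 0], [0, 0, 0, -1, 0, 2]].
All simple roots have the same length, so the diagram is simply laced. The associated Dynkin diagram is a chain of 4 nodes with a fork of two nodes at one end (D_6), so the type is D_6 (the algebra so(12)).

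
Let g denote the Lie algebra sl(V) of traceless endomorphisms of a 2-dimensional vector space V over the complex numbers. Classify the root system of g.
A_1 (sl(2))

This is sl(2), which has dimension 2^2 - 1 = 3 and rank 2 - 1 = 1 (a Cartan subalgebra is the diagonal traceless matrices). In the classification of classical Lie algebras, the special linear algebra sl(n+1) has type A_n; here n = 1, so the Dynkin diagram is a chain of 1 nodes with single edges (A_1). Hence the type is A_1.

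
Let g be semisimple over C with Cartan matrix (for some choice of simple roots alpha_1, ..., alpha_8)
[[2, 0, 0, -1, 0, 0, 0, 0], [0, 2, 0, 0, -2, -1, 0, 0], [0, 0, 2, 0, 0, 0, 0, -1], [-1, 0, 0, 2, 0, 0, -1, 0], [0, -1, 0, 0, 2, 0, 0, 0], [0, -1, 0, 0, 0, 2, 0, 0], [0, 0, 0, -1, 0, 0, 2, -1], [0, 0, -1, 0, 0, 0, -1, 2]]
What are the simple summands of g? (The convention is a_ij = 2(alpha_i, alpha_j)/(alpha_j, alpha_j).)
The diagram associated to this matrix has two connected components: the simple roots {alpha_1, alpha_3, alpha_4, alpha_7, alpha_8} form a chain of 5 nodes with single edges (A_5), and {alpha_2, alpha_5, alpha_6} form a chain of 3 nodes with a double edge at one end; the terminal node there is the unique short simple root (B_3). A semisimple Lie algebra decomposes uniquely as the direct sum of simple ideals, one per connected component of its Dynkin diagram, so g ≅ A_5 ⊕ B_3 (dimension 35 + 21 = 56).

A5 ⊕ B3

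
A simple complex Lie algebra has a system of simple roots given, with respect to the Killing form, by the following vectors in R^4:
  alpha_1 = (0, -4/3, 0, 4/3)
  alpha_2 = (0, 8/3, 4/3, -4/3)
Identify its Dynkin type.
G2

Compute the Cartan integers a_ij = 2(alpha_i, alpha_j)/(alpha_j, alpha_j); the resulting 2x2 Cartan matrix is
[[2, -1], [-3, 2]].
The roots have two lengths (squared-length ratio 3:1); the short ones are alpha_{1}. The associated Dynkin diagram is two nodes joined by a triple edge (G_2), so the type is G_2.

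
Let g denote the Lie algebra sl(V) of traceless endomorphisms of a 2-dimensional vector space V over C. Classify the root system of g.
A_1

This is sl(2), which has dimension 2^2 - 1 = 3 and rank 2 - 1 = 1 (a Cartan subalgebra is the diagonal traceless matrices). In the classification of classical Lie algebras, the special linear algebra sl(n+1) has type A_n; here n = 1, so the Dynkin diagram is a chain of 1 nodes with single edges (A_1). Hence the type is A_1.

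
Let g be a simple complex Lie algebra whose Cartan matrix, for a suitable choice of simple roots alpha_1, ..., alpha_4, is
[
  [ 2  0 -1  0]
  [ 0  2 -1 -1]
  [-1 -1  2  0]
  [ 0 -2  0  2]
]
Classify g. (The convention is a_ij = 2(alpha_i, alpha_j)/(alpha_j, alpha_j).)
The matrix has rank 4 with 2's on the diagonal. Reading the off-diagonal entries as Dynkin edges (a single edge where a_ij = a_ji = -1; a double or triple edge where a_ij * a_ji = 2 or 3), the diagram is a chain of 4 nodes with a double edge at one end; the terminal node there is the unique long simple root (C_4). One simple-root ordering that puts it in standard form is (alpha_1, alpha_3, alpha_2, alpha_4). So the algebra is type C_4, i.e. sp(8).

C_4 (sp(8))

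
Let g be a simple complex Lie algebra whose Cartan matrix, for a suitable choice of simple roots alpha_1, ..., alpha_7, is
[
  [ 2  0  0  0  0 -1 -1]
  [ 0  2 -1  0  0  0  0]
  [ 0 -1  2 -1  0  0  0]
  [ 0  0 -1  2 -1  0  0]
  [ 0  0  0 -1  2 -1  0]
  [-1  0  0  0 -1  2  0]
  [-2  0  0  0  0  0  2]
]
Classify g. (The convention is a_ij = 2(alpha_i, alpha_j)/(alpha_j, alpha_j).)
C_7

The matrix has rank 7 with 2's on the diagonal. Reading the off-diagonal entries as Dynkin edges (a single edge where a_ij = a_ji = -1; a double or triple edge where a_ij * a_ji = 2 or 3), the diagram is a chain of 7 nodes with a double edge at one end; the terminal node there is the unique long simple root (C_7). One simple-root ordering that puts it in standard form is (alpha_2, alpha_3, alpha_4, alpha_5, alpha_6, alpha_1, alpha_7). So the algebra is type C_7, i.e. sp(14).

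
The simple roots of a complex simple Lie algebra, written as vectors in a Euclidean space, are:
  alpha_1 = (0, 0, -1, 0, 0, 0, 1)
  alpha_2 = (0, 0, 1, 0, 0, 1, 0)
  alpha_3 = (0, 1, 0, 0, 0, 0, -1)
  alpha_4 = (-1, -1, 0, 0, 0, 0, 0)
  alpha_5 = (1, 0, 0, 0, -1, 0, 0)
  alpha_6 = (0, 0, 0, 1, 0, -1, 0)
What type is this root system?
Compute the Cartan integers a_ij = 2(alpha_i, alpha_j)/(alpha_j, alpha_j); the resulting 6x6 Cartan matrix is
[[2, -1, -1, 0, 0, 0], [-1, 2, 0, 0, 0, -1], [-1, 0, 2, -1, 0, 0], [0, 0, -1, 2, -1, 0], [0, 0, 0, -1, 2, 0], [0, -1, 0, 0, 0, 2]].
All simple roots have the same length, so the diagram is simply laced. The associated Dynkin diagram is a chain of 6 nodes with single edges (A_6), so the type is A_6 (the algebra sl(7)).

A6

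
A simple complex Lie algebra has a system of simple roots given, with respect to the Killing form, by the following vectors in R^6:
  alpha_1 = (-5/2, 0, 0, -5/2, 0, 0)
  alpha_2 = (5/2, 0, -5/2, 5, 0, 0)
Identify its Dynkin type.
Compute the Cartan integers a_ij = 2(alpha_i, alpha_j)/(alpha_j, alpha_j); the resulting 2x2 Cartan matrix is
[[2, -1], [-3, 2]].
The roots have two lengths (squared-length ratio 3:1); the short ones are alpha_{1}. The associated Dynkin diagram is two nodes joined by a triple edge (G_2), so the type is G_2.

G2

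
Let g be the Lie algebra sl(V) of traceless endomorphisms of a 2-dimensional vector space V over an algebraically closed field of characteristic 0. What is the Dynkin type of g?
A_1

This is sl(2), which has dimension 2^2 - 1 = 3 and rank 2 - 1 = 1 (a Cartan subalgebra is the diagonal traceless matrices). In the classification of classical Lie algebras, the special linear algebra sl(n+1) has type A_n; here n = 1, so the Dynkin diagram is a chain of 1 nodes with single edges (A_1). Hence the type is A_1.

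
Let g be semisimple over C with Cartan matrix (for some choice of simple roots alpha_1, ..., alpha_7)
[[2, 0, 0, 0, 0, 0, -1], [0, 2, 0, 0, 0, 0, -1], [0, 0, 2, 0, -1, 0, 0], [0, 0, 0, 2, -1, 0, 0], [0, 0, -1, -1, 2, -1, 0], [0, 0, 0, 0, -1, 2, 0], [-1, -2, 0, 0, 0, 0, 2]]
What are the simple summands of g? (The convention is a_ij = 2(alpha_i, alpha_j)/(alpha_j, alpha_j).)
B_3 + D_4

The diagram associated to this matrix has two connected components: the simple roots {alpha_1, alpha_2, alpha_7} form a chain of 3 nodes with a double edge at one end; the terminal node there is the unique short simple root (B_3), and {alpha_3, alpha_4, alpha_5, alpha_6} form a chain of 2 nodes with a fork of two nodes at one end (D_4). A semisimple Lie algebra decomposes uniquely as the direct sum of simple ideals, one per connected component of its Dynkin diagram, so g ≅ B_3 ⊕ D_4 (dimension 21 + 28 = 49).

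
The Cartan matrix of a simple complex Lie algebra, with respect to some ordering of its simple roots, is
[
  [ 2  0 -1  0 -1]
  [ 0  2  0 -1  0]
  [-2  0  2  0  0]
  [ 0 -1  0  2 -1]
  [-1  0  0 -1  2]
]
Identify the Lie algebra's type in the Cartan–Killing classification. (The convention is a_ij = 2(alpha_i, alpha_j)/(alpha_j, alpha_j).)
C5

The matrix has rank 5 with 2's on the diagonal. Reading the off-diagonal entries as Dynkin edges (a single edge where a_ij = a_ji = -1; a double or triple edge where a_ij * a_ji = 2 or 3), the diagram is a chain of 5 nodes with a double edge at one end; the terminal node there is the unique long simple root (C_5). One simple-root ordering that puts it in standard form is (alpha_2, alpha_4, alpha_5, alpha_1, alpha_3). So the algebra is type C_5, i.e. sp(10).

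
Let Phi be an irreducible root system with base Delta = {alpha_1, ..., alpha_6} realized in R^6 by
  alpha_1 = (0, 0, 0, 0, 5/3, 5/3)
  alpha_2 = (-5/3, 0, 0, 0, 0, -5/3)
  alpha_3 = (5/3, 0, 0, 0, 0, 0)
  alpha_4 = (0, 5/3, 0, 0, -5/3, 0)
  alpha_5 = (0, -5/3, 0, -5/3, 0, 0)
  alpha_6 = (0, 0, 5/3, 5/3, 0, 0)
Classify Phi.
B6

Compute the Cartan integers a_ij = 2(alpha_i, alpha_j)/(alpha_j, alpha_j); the resulting 6x6 Cartan matrix is
[[2, -1, 0, -1, 0, 0], [-1, 2, -2, 0, 0, 0], [0, -1, 2, 0, 0, 0], [-1, 0, 0, 2, -1, 0], [0, 0, 0, -1, 2, -1], [0, 0, 0, 0, -1, 2]].
The roots have two lengths (squared-length ratio 2:1); the short ones are alpha_{3}. The associated Dynkin diagram is a chain of 6 nodes with a double edge at one end; the terminal node there is the unique short simple root (B_6), so the type is B_6 (the algebra so(13)).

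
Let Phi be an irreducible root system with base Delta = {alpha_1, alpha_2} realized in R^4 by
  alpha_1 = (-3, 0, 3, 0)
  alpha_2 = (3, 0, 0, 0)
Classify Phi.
B_2 (so(5))

Compute the Cartan integers a_ij = 2(alpha_i, alpha_j)/(alpha_j, alpha_j); the resulting 2x2 Cartan matrix is
[[2, -2], [-1, 2]].
The roots have two lengths (squared-length ratio 2:1); the short ones are alpha_{2}. The associated Dynkin diagram is a chain of 2 nodes with a double edge at one end; the terminal node there is the unique short simple root (B_2), so the type is B_2 (the algebra so(5)).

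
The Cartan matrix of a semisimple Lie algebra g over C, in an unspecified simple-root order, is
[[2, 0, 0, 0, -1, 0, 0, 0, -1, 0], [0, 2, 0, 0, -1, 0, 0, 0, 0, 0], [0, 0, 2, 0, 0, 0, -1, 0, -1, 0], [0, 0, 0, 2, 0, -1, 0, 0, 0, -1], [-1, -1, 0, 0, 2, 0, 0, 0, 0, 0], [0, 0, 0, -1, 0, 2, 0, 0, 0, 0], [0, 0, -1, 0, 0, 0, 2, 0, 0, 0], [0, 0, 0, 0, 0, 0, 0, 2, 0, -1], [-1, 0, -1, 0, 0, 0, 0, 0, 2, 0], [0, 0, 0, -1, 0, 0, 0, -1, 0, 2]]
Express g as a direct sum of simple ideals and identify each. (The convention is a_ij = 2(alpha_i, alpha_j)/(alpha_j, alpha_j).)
A_4 (sl(5)) + A_6 (sl(7))

The diagram associated to this matrix has two connected components: the simple roots {alpha_4, alpha_6, alpha_8, alpha_10} form a chain of 4 nodes with single edges (A_4), and {alpha_1, alpha_2, alpha_3, alpha_5, alpha_7, alpha_9} form a chain of 6 nodes with single edges (A_6). A semisimple Lie algebra decomposes uniquely as the direct sum of simple ideals, one per connected component of its Dynkin diagram, so g ≅ A_4 ⊕ A_6 (dimension 24 + 48 = 72).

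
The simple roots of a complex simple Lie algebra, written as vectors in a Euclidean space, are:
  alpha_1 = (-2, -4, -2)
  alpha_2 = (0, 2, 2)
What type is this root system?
Compute the Cartan integers a_ij = 2(alpha_i, alpha_j)/(alpha_j, alpha_j); the resulting 2x2 Cartan matrix is
[[2, -3], [-1, 2]].
The roots have two lengths (squared-length ratio 3:1); the short ones are alpha_{2}. The associated Dynkin diagram is two nodes joined by a triple edge (G_2), so the type is G_2.

G_2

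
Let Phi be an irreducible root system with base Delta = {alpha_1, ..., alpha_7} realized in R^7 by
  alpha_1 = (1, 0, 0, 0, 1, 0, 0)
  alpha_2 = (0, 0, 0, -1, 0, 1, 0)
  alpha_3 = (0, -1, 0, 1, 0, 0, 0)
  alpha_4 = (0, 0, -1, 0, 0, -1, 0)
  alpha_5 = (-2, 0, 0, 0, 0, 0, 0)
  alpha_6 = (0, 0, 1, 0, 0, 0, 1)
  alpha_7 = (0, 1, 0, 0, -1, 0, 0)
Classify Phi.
type C_7

Compute the Cartan integers a_ij = 2(alpha_i, alpha_j)/(alpha_j, alpha_j); the resulting 7x7 Cartan matrix is
[[2, 0, 0, 0, -1, 0, -1], [0, 2, -1, -1, 0, 0, 0], [0, -1, 2, 0, 0, 0, -1], [0, -1, 0, 2, 0, -1, 0], [-2, 0, 0, 0, 2, 0, 0], [0, 0, 0, -1, 0, 2, 0], [-1, 0, -1, 0, 0, 0, 2]].
The roots have two lengths (squared-length ratio 2:1); the short ones are alpha_{1,2,3,4,6,7}. The associated Dynkin diagram is a chain of 7 nodes with a double edge at one end; the terminal node there is the unique long simple root (C_7), so the type is C_7 (the algebra sp(14)).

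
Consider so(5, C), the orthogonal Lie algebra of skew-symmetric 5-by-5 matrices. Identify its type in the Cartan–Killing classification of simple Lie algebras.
B_2

This is so(5) with 5 odd, which has dimension 5(5-1)/2 = 10 and rank (5-1)/2 = 2. In the classification of classical Lie algebras, the orthogonal algebra so(2n+1) in an odd number of variables has type B_n; here n = 2, so the Dynkin diagram is a chain of 2 nodes with a double edge at one end; the terminal node there is the unique short simple root (B_2). Hence the type is B_2.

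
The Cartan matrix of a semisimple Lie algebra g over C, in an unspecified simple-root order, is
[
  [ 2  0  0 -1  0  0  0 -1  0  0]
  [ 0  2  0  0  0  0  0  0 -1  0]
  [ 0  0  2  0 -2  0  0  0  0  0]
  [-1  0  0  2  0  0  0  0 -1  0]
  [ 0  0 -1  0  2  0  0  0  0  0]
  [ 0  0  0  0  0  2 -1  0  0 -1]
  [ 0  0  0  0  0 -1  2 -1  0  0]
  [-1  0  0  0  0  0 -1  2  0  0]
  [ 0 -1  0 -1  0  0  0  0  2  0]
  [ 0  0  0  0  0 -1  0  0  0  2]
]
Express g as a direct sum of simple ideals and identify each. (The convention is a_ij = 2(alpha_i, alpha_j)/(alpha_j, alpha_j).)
The diagram associated to this matrix has two connected components: the simple roots {alpha_1, alpha_2, alpha_4, alpha_6, alpha_7, alpha_8, alpha_9, alpha_10} form a chain of 8 nodes with single edges (A_8), and {alpha_3, alpha_5} form a chain of 2 nodes with a double edge at one end; the terminal node there is the unique short simple root (B_2). A semisimple Lie algebra decomposes uniquely as the direct sum of simple ideals, one per connected component of its Dynkin diagram, so g ≅ A_8 ⊕ B_2 (dimension 80 + 10 = 90).

A8 + B2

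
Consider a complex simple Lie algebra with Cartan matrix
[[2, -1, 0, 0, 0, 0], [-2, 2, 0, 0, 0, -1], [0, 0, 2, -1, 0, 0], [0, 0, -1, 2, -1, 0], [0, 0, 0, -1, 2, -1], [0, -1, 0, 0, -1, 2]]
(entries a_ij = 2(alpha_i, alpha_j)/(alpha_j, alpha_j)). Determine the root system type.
The matrix has rank 6 with 2's on the diagonal. Reading the off-diagonal entries as Dynkin edges (a single edge where a_ij = a_ji = -1; a double or triple edge where a_ij * a_ji = 2 or 3), the diagram is a chain of 6 nodes with a double edge at one end; the terminal node there is the unique short simple root (B_6). One simple-root ordering that puts it in standard form is (alpha_3, alpha_4, alpha_5, alpha_6, alpha_2, alpha_1). So the algebra is type B_6, i.e. so(13).

B_6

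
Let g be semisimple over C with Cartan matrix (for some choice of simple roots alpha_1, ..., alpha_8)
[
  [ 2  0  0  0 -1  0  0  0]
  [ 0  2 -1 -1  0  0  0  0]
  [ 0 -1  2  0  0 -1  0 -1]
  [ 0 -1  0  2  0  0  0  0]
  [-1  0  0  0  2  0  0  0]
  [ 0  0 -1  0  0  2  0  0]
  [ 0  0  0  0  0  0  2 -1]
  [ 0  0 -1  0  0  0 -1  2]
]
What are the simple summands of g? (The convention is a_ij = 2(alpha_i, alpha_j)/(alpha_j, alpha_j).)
A_2 (sl(3)) + E_6

The diagram associated to this matrix has two connected components: the simple roots {alpha_1, alpha_5} form a chain of 2 nodes with single edges (A_2), and {alpha_2, alpha_3, alpha_4, alpha_6, alpha_7, alpha_8} form a chain of 5 nodes with one extra node attached to the third node from one end (E_6). A semisimple Lie algebra decomposes uniquely as the direct sum of simple ideals, one per connected component of its Dynkin diagram, so g ≅ A_2 ⊕ E_6 (dimension 8 + 78 = 86).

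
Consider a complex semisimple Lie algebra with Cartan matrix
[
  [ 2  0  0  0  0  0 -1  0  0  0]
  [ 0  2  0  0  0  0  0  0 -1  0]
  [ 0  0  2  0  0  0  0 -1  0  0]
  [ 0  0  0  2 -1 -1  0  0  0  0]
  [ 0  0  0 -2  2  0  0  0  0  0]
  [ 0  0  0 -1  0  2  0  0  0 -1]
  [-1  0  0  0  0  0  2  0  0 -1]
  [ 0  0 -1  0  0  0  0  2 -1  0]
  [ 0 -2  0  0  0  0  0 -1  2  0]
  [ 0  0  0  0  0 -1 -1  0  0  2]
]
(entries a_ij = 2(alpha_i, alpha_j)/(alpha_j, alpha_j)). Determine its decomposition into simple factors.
The diagram associated to this matrix has two connected components: the simple roots {alpha_2, alpha_3, alpha_8, alpha_9} form a chain of 4 nodes with a double edge at one end; the terminal node there is the unique short simple root (B_4), and {alpha_1, alpha_4, alpha_5, alpha_6, alpha_7, alpha_10} form a chain of 6 nodes with a double edge at one end; the terminal node there is the unique long simple root (C_6). A semisimple Lie algebra decomposes uniquely as the direct sum of simple ideals, one per connected component of its Dynkin diagram, so g ≅ B_4 ⊕ C_6 (dimension 36 + 78 = 114).

B_4 (so(9)) + C_6 (sp(12))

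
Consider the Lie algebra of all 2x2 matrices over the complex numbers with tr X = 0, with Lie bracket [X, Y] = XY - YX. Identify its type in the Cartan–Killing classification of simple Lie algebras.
This is sl(2), which has dimension 2^2 - 1 = 3 and rank 2 - 1 = 1 (a Cartan subalgebra is the diagonal traceless matrices). In the classification of classical Lie algebras, the special linear algebra sl(n+1) has type A_n; here n = 1, so the Dynkin diagram is a chain of 1 nodes with single edges (A_1). Hence the type is A_1.

type A_1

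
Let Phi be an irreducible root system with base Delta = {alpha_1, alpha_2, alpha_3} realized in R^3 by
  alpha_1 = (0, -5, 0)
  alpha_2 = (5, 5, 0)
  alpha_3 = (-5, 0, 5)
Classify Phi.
Compute the Cartan integers a_ij = 2(alpha_i, alpha_j)/(alpha_j, alpha_j); the resulting 3x3 Cartan matrix is
[[2, -1, 0], [-2, 2, -1], [0, -1, 2]].
The roots have two lengths (squared-length ratio 2:1); the short ones are alpha_{1}. The associated Dynkin diagram is a chain of 3 nodes with a double edge at one end; the terminal node there is the unique short simple root (B_3), so the type is B_3 (the algebra so(7)).

B3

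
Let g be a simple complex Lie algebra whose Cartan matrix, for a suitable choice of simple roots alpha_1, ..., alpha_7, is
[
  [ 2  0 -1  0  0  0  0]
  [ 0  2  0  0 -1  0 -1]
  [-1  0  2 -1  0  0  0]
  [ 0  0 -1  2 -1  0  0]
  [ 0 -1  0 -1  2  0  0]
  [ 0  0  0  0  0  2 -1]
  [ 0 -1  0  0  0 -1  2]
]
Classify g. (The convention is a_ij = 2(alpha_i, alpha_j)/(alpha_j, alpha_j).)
The matrix has rank 7 with 2's on the diagonal. Reading the off-diagonal entries as Dynkin edges (a single edge where a_ij = a_ji = -1; a double or triple edge where a_ij * a_ji = 2 or 3), the diagram is a chain of 7 nodes with single edges (A_7). One simple-root ordering that puts it in standard form is (alpha_1, alpha_3, alpha_4, alpha_5, alpha_2, alpha_7, alpha_6). So the algebra is type A_7, i.e. sl(8).

A_7 (sl(8))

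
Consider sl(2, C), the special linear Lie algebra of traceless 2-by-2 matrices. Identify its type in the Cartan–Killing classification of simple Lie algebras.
type A_1

This is sl(2), which has dimension 2^2 - 1 = 3 and rank 2 - 1 = 1 (a Cartan subalgebra is the diagonal traceless matrices). In the classification of classical Lie algebras, the special linear algebra sl(n+1) has type A_n; here n = 1, so the Dynkin diagram is a chain of 1 nodes with single edges (A_1). Hence the type is A_1.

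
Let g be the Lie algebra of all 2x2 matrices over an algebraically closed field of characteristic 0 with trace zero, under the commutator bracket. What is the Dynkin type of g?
A_1 (sl(2))

This is sl(2), which has dimension 2^2 - 1 = 3 and rank 2 - 1 = 1 (a Cartan subalgebra is the diagonal traceless matrices). In the classification of classical Lie algebras, the special linear algebra sl(n+1) has type A_n; here n = 1, so the Dynkin diagram is a chain of 1 nodes with single edges (A_1). Hence the type is A_1.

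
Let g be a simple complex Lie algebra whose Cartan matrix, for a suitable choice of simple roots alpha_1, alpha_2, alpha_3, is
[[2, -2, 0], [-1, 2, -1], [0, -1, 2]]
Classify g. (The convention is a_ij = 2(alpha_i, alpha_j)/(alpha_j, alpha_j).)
The matrix has rank 3 with 2's on the diagonal. Reading the off-diagonal entries as Dynkin edges (a single edge where a_ij = a_ji = -1; a double or triple edge where a_ij * a_ji = 2 or 3), the diagram is a chain of 3 nodes with a double edge at one end; the terminal node there is the unique long simple root (C_3). One simple-root ordering that puts it in standard form is (alpha_3, alpha_2, alpha_1). So the algebra is type C_3, i.e. sp(6).

C_3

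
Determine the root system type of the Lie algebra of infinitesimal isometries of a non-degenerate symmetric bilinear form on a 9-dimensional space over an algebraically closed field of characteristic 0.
This is so(9) with 9 odd, which has dimension 9(9-1)/2 = 36 and rank (9-1)/2 = 4. In the classification of classical Lie algebras, the orthogonal algebra so(2n+1) in an odd number of variables has type B_n; here n = 4, so the Dynkin diagram is a chain of 4 nodes with a double edge at one end; the terminal node there is the unique short simple root (B_4). Hence the type is B_4.

type B_4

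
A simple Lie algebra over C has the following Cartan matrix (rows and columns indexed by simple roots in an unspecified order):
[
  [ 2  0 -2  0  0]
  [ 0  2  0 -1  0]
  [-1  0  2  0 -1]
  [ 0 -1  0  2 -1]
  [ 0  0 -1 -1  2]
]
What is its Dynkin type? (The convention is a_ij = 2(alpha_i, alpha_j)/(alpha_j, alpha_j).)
The matrix has rank 5 with 2's on the diagonal. Reading the off-diagonal entries as Dynkin edges (a single edge where a_ij = a_ji = -1; a double or triple edge where a_ij * a_ji = 2 or 3), the diagram is a chain of 5 nodes with a double edge at one end; the terminal node there is the unique long simple root (C_5). One simple-root ordering that puts it in standard form is (alpha_2, alpha_4, alpha_5, alpha_3, alpha_1). So the algebra is type C_5, i.e. sp(10).

C5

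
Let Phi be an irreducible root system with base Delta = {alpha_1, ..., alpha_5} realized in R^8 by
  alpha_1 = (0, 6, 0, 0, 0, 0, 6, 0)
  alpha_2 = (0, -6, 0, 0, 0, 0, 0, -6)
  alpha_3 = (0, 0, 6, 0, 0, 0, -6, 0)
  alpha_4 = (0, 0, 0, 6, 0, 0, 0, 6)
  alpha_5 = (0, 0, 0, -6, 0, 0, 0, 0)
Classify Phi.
type B_5

Compute the Cartan integers a_ij = 2(alpha_i, alpha_j)/(alpha_j, alpha_j); the resulting 5x5 Cartan matrix is
[[2, -1, -1, 0, 0], [-1, 2, 0, -1, 0], [-1, 0, 2, 0, 0], [0, -1, 0, 2, -2], [0, 0, 0, -1, 2]].
The roots have two lengths (squared-length ratio 2:1); the short ones are alpha_{5}. The associated Dynkin diagram is a chain of 5 nodes with a double edge at one end; the terminal node there is the unique short simple root (B_5), so the type is B_5 (the algebra so(11)).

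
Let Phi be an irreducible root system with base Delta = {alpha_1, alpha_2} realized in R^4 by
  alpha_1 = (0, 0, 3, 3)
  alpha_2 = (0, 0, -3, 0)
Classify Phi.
Compute the Cartan integers a_ij = 2(alpha_i, alpha_j)/(alpha_j, alpha_j); the resulting 2x2 Cartan matrix is
[[2, -2], [-1, 2]].
The roots have two lengths (squared-length ratio 2:1); the short ones are alpha_{2}. The associated Dynkin diagram is a chain of 2 nodes with a double edge at one end; the terminal node there is the unique short simple root (B_2), so the type is B_2 (the algebra so(5)).

B_2 (so(5))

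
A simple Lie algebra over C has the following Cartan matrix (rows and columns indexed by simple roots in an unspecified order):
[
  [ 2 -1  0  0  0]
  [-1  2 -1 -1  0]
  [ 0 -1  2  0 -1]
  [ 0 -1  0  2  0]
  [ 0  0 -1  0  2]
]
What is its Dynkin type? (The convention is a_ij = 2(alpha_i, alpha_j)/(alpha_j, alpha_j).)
D_5 (so(10))

The matrix has rank 5 with 2's on the diagonal. Reading the off-diagonal entries as Dynkin edges (a single edge where a_ij = a_ji = -1; a double or triple edge where a_ij * a_ji = 2 or 3), the diagram is a chain of 3 nodes with a fork of two nodes at one end (D_5). One simple-root ordering that puts it in standard form is (alpha_5, alpha_3, alpha_2, alpha_1, alpha_4). So the algebra is type D_5, i.e. so(10).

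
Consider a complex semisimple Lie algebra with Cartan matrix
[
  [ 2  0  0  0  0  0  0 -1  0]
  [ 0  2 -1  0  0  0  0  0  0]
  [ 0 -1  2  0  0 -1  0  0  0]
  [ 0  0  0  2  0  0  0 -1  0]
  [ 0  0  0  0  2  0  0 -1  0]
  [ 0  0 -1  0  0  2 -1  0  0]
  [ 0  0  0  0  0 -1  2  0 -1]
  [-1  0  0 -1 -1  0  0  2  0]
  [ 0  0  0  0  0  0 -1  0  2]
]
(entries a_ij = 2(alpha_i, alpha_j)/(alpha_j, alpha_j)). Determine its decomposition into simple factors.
The diagram associated to this matrix has two connected components: the simple roots {alpha_2, alpha_3, alpha_6, alpha_7, alpha_9} form a chain of 5 nodes with single edges (A_5), and {alpha_1, alpha_4, alpha_5, alpha_8} form a chain of 2 nodes with a fork of two nodes at one end (D_4). A semisimple Lie algebra decomposes uniquely as the direct sum of simple ideals, one per connected component of its Dynkin diagram, so g ≅ A_5 ⊕ D_4 (dimension 35 + 28 = 63).

type A_5 ⊕ type D_4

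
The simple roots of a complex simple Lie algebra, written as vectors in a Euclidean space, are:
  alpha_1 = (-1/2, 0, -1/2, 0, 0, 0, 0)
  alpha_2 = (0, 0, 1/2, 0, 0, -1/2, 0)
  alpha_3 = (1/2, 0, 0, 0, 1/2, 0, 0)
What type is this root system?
Compute the Cartan integers a_ij = 2(alpha_i, alpha_j)/(alpha_j, alpha_j); the resulting 3x3 Cartan matrix is
[[2, -1, -1], [-1, 2, 0], [-1, 0, 2]].
All simple roots have the same length, so the diagram is simply laced. The associated Dynkin diagram is a chain of 3 nodes with single edges (A_3), so the type is A_3 (the algebra sl(4)).

A_3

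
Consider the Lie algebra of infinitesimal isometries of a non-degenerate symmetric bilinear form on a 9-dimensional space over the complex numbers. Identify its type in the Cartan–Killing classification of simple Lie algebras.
This is so(9) with 9 odd, which has dimension 9(9-1)/2 = 36 and rank (9-1)/2 = 4. In the classification of classical Lie algebras, the orthogonal algebra so(2n+1) in an odd number of variables has type B_n; here n = 4, so the Dynkin diagram is a chain of 4 nodes with a double edge at one end; the terminal node there is the unique short simple root (B_4). Hence the type is B_4.

B4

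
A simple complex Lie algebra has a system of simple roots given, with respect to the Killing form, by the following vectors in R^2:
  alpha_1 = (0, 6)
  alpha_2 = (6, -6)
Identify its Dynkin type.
B_2

Compute the Cartan integers a_ij = 2(alpha_i, alpha_j)/(alpha_j, alpha_j); the resulting 2x2 Cartan matrix is
[[2, -1], [-2, 2]].
The roots have two lengths (squared-length ratio 2:1); the short ones are alpha_{1}. The associated Dynkin diagram is a chain of 2 nodes with a double edge at one end; the terminal node there is the unique short simple root (B_2), so the type is B_2 (the algebra so(5)).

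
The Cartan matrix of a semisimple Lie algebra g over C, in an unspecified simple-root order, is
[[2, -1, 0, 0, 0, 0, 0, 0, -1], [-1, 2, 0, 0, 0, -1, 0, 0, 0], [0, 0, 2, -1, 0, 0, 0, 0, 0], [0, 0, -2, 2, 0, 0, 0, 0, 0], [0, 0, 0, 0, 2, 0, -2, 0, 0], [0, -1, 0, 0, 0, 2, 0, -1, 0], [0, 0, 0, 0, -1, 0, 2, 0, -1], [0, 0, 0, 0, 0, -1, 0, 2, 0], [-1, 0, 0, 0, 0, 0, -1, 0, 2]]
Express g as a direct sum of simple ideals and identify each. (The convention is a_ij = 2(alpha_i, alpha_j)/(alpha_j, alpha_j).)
B2 + C7

The diagram associated to this matrix has two connected components: the simple roots {alpha_3, alpha_4} form a chain of 2 nodes with a double edge at one end; the terminal node there is the unique short simple root (B_2), and {alpha_1, alpha_2, alpha_5, alpha_6, alpha_7, alpha_8, alpha_9} form a chain of 7 nodes with a double edge at one end; the terminal node there is the unique long simple root (C_7). A semisimple Lie algebra decomposes uniquely as the direct sum of simple ideals, one per connected component of its Dynkin diagram, so g ≅ B_2 ⊕ C_7 (dimension 10 + 105 = 115).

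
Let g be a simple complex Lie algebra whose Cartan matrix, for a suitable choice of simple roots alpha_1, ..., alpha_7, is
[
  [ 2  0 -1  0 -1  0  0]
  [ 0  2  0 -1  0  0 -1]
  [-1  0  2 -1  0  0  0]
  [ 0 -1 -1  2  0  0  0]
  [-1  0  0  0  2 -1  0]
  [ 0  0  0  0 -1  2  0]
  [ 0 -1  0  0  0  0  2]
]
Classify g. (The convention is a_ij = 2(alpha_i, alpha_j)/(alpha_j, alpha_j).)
type A_7

The matrix has rank 7 with 2's on the diagonal. Reading the off-diagonal entries as Dynkin edges (a single edge where a_ij = a_ji = -1; a double or triple edge where a_ij * a_ji = 2 or 3), the diagram is a chain of 7 nodes with single edges (A_7). One simple-root ordering that puts it in standard form is (alpha_6, alpha_5, alpha_1, alpha_3, alpha_4, alpha_2, alpha_7). So the algebra is type A_7, i.e. sl(8).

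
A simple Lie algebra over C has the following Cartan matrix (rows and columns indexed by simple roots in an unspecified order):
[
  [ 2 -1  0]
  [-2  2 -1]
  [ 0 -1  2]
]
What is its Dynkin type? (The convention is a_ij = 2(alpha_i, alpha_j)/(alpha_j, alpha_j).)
B3

The matrix has rank 3 with 2's on the diagonal. Reading the off-diagonal entries as Dynkin edges (a single edge where a_ij = a_ji = -1; a double or triple edge where a_ij * a_ji = 2 or 3), the diagram is a chain of 3 nodes with a double edge at one end; the terminal node there is the unique short simple root (B_3). One simple-root ordering that puts it in standard form is (alpha_3, alpha_2, alpha_1). So the algebra is type B_3, i.e. so(7).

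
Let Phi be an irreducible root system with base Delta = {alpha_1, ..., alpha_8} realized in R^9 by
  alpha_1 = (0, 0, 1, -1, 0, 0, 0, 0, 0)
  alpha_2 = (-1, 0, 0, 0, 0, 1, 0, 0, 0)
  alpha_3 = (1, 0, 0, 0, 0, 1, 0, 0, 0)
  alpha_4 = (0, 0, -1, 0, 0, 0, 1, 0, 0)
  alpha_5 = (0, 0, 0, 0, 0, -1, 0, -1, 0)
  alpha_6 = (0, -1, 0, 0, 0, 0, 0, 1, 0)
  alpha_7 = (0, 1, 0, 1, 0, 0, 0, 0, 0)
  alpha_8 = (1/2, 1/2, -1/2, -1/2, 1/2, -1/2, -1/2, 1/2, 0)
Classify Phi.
type E_8

Compute the Cartan integers a_ij = 2(alpha_i, alpha_j)/(alpha_j, alpha_j); the resulting 8x8 Cartan matrix is
[[2, 0, 0, -1, 0, 0, -1, 0], [0, 2, 0, 0, -1, 0, 0, -1], [0, 0, 2, 0, -1, 0, 0, 0], [-1, 0, 0, 2, 0, 0, 0, 0], [0, -1, -1, 0, 2, -1, 0, 0], [0, 0, 0, 0, -1, 2, -1, 0], [-1, 0, 0, 0, 0, -1, 2, 0], [0, -1, 0, 0, 0, 0, 0, 2]].
All simple roots have the same length, so the diagram is simply laced. The associated Dynkin diagram is a chain of 7 nodes with one extra node attached to the third node from one end (E_8), so the type is E_8.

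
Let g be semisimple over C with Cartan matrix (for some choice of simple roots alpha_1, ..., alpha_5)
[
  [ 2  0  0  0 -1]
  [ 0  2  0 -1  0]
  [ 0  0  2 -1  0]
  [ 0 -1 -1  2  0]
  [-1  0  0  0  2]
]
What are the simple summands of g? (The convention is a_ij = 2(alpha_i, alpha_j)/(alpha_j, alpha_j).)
The diagram associated to this matrix has two connected components: the simple roots {alpha_1, alpha_5} form a chain of 2 nodes with single edges (A_2), and {alpha_2, alpha_3, alpha_4} form a chain of 3 nodes with single edges (A_3). A semisimple Lie algebra decomposes uniquely as the direct sum of simple ideals, one per connected component of its Dynkin diagram, so g ≅ A_2 ⊕ A_3 (dimension 8 + 15 = 23).

A2 + A3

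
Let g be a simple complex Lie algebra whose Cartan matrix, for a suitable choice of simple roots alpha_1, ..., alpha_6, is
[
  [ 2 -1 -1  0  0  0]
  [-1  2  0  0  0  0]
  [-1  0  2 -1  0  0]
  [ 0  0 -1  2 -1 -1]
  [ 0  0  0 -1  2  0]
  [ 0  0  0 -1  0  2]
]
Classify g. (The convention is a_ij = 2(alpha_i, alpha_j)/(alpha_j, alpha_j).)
D_6 (so(12))

The matrix has rank 6 with 2's on the diagonal. Reading the off-diagonal entries as Dynkin edges (a single edge where a_ij = a_ji = -1; a double or triple edge where a_ij * a_ji = 2 or 3), the diagram is a chain of 4 nodes with a fork of two nodes at one end (D_6). One simple-root ordering that puts it in standard form is (alpha_2, alpha_1, alpha_3, alpha_4, alpha_6, alpha_5). So the algebra is type D_6, i.e. so(12).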